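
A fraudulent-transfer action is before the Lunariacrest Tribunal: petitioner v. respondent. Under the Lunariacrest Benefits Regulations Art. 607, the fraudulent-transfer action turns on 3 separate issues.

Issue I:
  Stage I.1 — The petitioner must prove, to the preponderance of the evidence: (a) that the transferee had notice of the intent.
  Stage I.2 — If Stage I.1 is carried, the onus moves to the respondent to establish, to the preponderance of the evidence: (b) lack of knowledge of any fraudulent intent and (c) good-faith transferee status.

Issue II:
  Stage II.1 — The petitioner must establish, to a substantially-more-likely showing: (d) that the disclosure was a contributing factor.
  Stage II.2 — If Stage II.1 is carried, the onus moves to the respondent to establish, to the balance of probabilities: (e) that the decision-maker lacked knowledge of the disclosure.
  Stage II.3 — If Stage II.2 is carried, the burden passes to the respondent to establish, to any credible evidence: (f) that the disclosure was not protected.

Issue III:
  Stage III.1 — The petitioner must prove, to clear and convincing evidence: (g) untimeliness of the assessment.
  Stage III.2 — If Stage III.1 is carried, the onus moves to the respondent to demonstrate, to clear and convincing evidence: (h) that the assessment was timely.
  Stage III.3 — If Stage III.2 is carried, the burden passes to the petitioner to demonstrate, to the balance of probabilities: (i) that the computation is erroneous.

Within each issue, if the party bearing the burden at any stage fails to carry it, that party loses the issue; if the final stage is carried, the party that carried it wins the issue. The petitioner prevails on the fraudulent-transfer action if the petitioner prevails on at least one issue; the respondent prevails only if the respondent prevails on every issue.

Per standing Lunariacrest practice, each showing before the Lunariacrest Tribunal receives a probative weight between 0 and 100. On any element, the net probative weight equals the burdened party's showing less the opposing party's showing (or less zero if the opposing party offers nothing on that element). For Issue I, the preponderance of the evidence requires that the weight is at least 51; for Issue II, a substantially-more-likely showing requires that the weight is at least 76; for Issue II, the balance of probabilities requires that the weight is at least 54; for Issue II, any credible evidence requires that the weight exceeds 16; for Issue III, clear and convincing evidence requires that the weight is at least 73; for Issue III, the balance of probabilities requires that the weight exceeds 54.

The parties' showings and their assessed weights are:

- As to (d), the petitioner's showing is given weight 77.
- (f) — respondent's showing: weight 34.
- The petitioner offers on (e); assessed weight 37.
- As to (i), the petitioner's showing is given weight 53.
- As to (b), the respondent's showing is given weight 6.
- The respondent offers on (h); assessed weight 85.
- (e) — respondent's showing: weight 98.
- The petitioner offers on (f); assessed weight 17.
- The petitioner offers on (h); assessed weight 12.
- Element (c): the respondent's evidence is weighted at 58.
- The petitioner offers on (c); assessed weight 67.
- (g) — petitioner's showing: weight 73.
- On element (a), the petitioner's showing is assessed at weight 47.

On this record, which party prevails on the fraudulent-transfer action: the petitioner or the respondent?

— Issue I —
Stage I.1 (petitioner, the preponderance of the evidence, weight is at least 51): (a) 47 < 51 — fails.
  The petitioner does not carry Stage I.1.
The analysis ends at Stage I.1; the respondent prevails on this issue.
— Issue II —
At Stage II.1 the petitioner must meet a substantially-more-likely showing (weight is at least 76): on (d) the weight is 77, which does reach 76, so (d) meets the standard.
  The petitioner carries Stage II.1; the respondent now bears the burden.
At Stage II.2 the respondent must meet the balance of probabilities (weight is at least 54): on (e) the weight is 98 less the opposing 37 gives net 61, ≥ 54, so (e) meets the standard.
  Stage II.2 is satisfied; the respondent continues to bear the burden.
At Stage II.3 the respondent must meet any credible evidence (weight exceeds 16): on (f) the weight is 34 less the opposing 17 gives net 17, which does exceed 16, so (f) meets the standard.
  Stage II.3 carried; the final stage is satisfied.
With every stage satisfied, the respondent prevails on this issue.
— Issue III —
Stage III.1 (petitioner, clear and convincing evidence, weight is at least 73): (g) 73 ≥ 73 — meets.
  Stage III.1 carried; the burden shifts to the respondent.
Stage III.2 (respondent, clear and convincing evidence, weight is at least 73): (h) net 85−12=73 ≥ 73 — meets.
  The respondent carries Stage III.2; the petitioner now bears the burden.
Stage III.3 (petitioner, the balance of probabilities, weight exceeds 54): (i) 53 ≤ 54 — fails.
  Not every element is met, so the petitioner fails to carry Stage III.3.
So the respondent prevails on this issue.
Per-issue: Issue I → respondent; Issue II → respondent; Issue III → respondent. The petitioner must prevail on at least one issue; overall, the respondent prevails.

respondent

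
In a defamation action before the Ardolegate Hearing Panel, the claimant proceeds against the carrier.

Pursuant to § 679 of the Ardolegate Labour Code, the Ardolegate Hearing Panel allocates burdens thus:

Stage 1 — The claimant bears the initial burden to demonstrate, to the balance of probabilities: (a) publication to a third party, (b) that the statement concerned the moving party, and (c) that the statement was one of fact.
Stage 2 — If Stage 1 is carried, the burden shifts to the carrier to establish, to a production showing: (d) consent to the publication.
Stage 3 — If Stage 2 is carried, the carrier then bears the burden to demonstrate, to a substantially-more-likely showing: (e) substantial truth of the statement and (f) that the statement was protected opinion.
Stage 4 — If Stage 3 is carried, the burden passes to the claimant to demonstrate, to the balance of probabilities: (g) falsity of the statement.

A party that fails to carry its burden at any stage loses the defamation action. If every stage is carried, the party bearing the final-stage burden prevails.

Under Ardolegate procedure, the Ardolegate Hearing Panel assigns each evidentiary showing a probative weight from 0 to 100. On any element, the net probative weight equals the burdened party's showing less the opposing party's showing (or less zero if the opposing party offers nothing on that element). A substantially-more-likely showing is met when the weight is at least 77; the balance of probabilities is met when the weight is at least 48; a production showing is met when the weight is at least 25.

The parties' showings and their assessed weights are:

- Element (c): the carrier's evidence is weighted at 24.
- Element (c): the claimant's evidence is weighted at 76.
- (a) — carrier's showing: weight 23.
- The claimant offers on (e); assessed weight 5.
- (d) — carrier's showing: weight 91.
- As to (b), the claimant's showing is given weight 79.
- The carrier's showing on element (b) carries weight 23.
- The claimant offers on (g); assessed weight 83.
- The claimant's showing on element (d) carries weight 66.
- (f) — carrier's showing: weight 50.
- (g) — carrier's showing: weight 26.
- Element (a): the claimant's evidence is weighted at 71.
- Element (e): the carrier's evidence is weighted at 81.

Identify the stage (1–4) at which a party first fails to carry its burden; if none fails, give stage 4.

Stage 1 — burden on claimant; standard: the balance of probabilities (weight is at least 48).
    (a): 71 − 23 = 48 ≥ 48 [met]
    (b): 79 − 23 = 56 ≥ 48 [met]
    (c): 76 − 24 = 52 ≥ 48 [met]
  Stage 1 carried; the burden shifts to the carrier.
Stage 2 — burden on carrier; standard: a production showing (weight is at least 25).
    (d): 91 − 66 = 25 ≥ 25 [met]
  Stage 2 is satisfied; the carrier continues to bear the burden.
Stage 3 — burden on carrier; standard: a substantially-more-likely showing (weight is at least 77).
    (e): 81 − 5 = 76 < 77 [not met]
    (f): 50 < 77 [not met]
  Stage 3 not carried; the carrier fails its burden.
So the claimant prevails.

stage 3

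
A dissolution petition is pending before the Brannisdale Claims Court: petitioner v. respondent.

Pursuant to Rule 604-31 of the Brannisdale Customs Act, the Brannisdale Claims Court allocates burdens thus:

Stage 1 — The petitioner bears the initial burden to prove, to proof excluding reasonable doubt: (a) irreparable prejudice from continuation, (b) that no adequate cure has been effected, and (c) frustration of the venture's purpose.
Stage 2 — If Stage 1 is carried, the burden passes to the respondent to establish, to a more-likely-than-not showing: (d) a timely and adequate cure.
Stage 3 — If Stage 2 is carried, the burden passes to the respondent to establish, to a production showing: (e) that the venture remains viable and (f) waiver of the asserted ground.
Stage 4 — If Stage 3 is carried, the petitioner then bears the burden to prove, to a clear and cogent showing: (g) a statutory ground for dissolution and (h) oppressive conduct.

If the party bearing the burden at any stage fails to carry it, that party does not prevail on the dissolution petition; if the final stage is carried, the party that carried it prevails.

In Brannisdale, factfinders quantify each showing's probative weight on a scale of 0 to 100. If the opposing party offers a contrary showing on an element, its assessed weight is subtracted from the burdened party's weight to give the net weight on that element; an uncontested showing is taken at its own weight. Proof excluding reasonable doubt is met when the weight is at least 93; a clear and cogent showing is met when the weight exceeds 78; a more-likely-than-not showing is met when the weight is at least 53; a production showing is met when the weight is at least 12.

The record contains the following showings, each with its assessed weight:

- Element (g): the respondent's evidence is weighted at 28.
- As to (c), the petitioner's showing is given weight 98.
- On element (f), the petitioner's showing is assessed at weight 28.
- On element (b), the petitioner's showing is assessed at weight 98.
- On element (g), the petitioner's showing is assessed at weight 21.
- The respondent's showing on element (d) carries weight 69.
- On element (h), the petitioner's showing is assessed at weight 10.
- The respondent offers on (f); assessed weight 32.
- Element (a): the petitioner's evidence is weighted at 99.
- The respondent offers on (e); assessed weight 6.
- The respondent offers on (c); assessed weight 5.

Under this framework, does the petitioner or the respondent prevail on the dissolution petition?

petitioner

Stage 1 (petitioner, proof excluding reasonable doubt, weight is at least 93): (a) 99 ≥ 93 — meets; (b) 98 ≥ 93 — meets; (c) net 98−5=93 ≥ 93 — meets.
  The petitioner carries Stage 1; the respondent now bears the burden.
Stage 2 (respondent, a more-likely-than-not showing, weight is at least 53): (d) 69 ≥ 53 — meets.
  All elements met. The respondent retains the burden for Stage 3.
Stage 3 (respondent, a production showing, weight is at least 12): (e) 6 < 12 — fails; (f) net 32−28=4 < 12 — fails.
  The respondent does not carry Stage 3.
The petitioner prevails.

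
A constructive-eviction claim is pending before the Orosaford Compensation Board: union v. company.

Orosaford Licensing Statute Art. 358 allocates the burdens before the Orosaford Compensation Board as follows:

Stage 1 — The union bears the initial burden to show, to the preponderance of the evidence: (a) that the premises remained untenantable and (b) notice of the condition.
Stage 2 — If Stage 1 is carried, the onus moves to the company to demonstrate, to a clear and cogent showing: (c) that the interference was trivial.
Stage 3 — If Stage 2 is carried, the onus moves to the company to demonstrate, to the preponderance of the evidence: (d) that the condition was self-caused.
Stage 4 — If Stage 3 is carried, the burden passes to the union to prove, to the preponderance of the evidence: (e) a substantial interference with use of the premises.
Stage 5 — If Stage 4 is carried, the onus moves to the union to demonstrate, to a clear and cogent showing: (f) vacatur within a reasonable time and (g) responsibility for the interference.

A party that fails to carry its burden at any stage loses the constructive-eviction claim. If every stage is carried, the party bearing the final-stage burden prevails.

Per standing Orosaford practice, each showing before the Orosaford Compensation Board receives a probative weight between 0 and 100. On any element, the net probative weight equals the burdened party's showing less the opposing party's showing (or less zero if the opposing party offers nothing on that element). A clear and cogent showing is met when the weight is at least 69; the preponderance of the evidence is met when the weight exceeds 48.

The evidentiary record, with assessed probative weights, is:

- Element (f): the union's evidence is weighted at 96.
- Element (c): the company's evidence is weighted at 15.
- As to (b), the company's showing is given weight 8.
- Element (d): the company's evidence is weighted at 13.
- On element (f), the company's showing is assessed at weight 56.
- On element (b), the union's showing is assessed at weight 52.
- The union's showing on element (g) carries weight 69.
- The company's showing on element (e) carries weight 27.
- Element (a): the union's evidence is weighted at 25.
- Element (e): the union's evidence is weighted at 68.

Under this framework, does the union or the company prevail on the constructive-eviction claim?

company

Stage 1 — burden on union; standard: the preponderance of the evidence (weight exceeds 48).
    (a): 25 ≤ 48 [not met]
    (b): 52 − 8 = 44 ≤ 48 [not met]
  Stage 1 not carried; the union fails its burden.
So the company prevails.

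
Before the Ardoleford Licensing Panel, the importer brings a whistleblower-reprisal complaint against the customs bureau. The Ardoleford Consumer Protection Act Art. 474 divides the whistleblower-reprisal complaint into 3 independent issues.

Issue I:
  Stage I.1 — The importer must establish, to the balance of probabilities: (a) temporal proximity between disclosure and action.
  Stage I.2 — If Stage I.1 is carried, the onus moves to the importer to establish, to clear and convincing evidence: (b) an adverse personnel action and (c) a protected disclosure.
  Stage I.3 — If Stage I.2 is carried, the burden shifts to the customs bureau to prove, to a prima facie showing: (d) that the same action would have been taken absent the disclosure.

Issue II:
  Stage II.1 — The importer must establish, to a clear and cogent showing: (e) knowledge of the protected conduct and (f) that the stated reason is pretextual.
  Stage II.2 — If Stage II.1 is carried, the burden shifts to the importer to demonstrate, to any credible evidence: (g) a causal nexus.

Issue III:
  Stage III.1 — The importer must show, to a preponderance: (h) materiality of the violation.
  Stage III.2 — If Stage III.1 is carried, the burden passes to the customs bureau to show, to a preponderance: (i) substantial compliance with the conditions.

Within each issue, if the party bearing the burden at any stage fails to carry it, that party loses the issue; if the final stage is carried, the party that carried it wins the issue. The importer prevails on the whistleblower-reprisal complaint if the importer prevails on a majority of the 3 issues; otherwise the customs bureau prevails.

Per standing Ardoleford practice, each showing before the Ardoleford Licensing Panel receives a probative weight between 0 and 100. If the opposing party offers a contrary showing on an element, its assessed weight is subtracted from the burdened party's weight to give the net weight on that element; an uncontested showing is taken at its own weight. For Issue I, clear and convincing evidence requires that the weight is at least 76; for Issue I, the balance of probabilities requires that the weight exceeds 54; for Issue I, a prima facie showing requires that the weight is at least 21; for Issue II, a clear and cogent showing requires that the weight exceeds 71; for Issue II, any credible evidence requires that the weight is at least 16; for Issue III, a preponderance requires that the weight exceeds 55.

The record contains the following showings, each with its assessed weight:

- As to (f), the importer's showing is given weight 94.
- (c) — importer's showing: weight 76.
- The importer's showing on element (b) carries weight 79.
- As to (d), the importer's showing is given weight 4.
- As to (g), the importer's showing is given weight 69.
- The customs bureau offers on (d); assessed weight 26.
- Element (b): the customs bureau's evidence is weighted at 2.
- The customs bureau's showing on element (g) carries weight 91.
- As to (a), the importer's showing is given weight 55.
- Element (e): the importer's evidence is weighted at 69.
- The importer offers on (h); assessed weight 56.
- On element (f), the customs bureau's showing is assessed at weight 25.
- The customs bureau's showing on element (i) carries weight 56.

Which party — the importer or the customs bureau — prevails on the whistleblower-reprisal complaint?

customs bureau

— Issue I —
Stage I.1 (importer, the balance of probabilities, weight exceeds 54): (a) 55 > 54 — meets.
  Stage I.1 carried; the burden remains with the importer.
Stage I.2 (importer, clear and convincing evidence, weight is at least 76): (b) net 79−2=77 ≥ 76 — meets; (c) 76 ≥ 76 — meets.
  All elements met. The burden passes to the customs bureau.
Stage I.3 (customs bureau, a prima facie showing, weight is at least 21): (d) net 26−4=22 ≥ 21 — meets.
  All elements met at the final stage.
All stages carried — the customs bureau prevails on this issue.
— Issue II —
Stage II.1 — burden on importer; standard: a clear and cogent showing (weight exceeds 71).
    (e): 69 ≤ 71 [not met]
    (f): 94 − 25 = 69 ≤ 71 [not met]
  The importer does not carry Stage II.1.
The customs bureau prevails on this issue.
— Issue III —
Stage III.1 (importer, a preponderance, weight exceeds 55): (h) 56 > 55 — meets.
  Stage III.1 is satisfied; the onus moves to the customs bureau.
Stage III.2 (customs bureau, a preponderance, weight exceeds 55): (i) 56 > 55 — meets.
  The customs bureau carries the last stage.
All stages carried — the customs bureau prevails on this issue.
Per-issue: Issue I → customs bureau; Issue II → customs bureau; Issue III → customs bureau. The importer must prevail on a majority of issues; overall, the customs bureau prevails.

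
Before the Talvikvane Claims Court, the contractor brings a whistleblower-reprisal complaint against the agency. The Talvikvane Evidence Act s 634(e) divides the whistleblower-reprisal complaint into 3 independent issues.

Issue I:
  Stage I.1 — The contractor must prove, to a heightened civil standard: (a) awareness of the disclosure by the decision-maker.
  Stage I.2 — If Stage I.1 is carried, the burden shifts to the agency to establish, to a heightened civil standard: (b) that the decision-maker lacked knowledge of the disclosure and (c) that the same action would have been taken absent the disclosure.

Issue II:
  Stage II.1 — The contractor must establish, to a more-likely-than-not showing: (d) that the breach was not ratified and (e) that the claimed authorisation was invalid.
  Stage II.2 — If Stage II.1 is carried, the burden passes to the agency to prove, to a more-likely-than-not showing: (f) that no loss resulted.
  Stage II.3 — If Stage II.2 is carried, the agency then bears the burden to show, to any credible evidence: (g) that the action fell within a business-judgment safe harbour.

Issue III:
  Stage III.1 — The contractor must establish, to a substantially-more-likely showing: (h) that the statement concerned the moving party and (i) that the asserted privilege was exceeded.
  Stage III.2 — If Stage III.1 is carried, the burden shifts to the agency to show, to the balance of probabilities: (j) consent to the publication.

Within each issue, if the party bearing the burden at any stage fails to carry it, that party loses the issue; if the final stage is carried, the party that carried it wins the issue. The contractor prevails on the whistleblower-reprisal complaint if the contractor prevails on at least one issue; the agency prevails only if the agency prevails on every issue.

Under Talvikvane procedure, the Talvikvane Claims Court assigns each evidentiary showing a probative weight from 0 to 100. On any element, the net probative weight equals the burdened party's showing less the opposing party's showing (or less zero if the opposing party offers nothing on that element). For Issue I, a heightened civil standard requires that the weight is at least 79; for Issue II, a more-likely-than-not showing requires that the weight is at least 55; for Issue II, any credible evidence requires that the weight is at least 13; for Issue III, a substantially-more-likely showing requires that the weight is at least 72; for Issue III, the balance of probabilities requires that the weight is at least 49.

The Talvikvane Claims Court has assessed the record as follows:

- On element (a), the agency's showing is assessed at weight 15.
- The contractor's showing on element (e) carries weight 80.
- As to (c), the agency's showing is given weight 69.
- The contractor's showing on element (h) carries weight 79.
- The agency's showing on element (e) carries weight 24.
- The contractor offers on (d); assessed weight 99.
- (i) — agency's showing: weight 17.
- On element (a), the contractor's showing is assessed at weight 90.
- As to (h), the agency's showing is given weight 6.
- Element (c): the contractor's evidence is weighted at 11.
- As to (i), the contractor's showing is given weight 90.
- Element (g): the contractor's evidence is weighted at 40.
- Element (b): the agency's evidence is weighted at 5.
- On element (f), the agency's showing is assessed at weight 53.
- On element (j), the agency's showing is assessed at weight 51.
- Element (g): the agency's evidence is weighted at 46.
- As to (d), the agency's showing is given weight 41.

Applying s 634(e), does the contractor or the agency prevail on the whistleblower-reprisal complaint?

— Issue I —
Stage I.1 (contractor, a heightened civil standard, weight is at least 79): (a) net 90−15=75 < 79 — fails.
  Not every element is met, so the contractor fails to carry Stage I.1.
The analysis ends at Stage I.1; the agency prevails on this issue.
— Issue II —
At Stage II.1 the contractor must meet a more-likely-than-not showing (weight is at least 55): on (d) the weight is 99 less the opposing 41 gives net 58, ≥ 55, so (d) meets the standard; on (e) the weight is 80 less the opposing 24 gives net 56, which does reach 55, so (e) meets the standard.
  Stage II.1 is satisfied; the onus moves to the agency.
At Stage II.2 the agency must meet a more-likely-than-not showing (weight is at least 55): on (f) the weight is 53, which does not reach 55, so (f) does not meet the standard.
  Stage II.2 not carried; the agency fails its burden.
So the contractor prevails on this issue.
— Issue III —
Stage III.1 (contractor, a substantially-more-likely showing, weight is at least 72): (h) net 79−6=73 ≥ 72 — meets; (i) net 90−17=73 ≥ 72 — meets.
  Stage III.1 carried; the burden shifts to the agency.
Stage III.2 (agency, the balance of probabilities, weight is at least 49): (j) 51 ≥ 49 — meets.
  The agency carries the last stage.
All stages carried — the agency prevails on this issue.
Per-issue: Issue I → agency; Issue II → contractor; Issue III → agency. The contractor must prevail on at least one issue; overall, the contractor prevails.

contractor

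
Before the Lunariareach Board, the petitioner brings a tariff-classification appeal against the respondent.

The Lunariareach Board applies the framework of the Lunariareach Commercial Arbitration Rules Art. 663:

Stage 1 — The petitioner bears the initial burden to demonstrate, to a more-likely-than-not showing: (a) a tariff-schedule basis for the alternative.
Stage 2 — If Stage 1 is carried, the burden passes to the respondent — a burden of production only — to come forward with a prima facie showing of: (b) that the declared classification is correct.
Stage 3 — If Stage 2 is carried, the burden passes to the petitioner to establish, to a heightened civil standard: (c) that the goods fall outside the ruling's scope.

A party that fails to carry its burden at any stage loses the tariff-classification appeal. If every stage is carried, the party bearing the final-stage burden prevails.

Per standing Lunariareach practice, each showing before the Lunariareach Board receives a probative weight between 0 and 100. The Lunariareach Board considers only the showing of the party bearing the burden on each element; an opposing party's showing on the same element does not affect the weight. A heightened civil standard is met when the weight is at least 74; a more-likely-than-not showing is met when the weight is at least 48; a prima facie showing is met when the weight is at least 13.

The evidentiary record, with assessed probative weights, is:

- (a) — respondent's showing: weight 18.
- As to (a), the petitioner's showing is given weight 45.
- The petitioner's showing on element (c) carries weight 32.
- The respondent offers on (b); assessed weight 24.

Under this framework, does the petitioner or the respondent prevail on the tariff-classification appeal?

At Stage 1 the petitioner must meet a more-likely-than-not showing (weight is at least 48): on (a) the weight is 45 (the respondent's 18 is given no effect), < 48, so (a) does not meet the standard.
  The petitioner does not carry Stage 1.
So the respondent prevails.

respondent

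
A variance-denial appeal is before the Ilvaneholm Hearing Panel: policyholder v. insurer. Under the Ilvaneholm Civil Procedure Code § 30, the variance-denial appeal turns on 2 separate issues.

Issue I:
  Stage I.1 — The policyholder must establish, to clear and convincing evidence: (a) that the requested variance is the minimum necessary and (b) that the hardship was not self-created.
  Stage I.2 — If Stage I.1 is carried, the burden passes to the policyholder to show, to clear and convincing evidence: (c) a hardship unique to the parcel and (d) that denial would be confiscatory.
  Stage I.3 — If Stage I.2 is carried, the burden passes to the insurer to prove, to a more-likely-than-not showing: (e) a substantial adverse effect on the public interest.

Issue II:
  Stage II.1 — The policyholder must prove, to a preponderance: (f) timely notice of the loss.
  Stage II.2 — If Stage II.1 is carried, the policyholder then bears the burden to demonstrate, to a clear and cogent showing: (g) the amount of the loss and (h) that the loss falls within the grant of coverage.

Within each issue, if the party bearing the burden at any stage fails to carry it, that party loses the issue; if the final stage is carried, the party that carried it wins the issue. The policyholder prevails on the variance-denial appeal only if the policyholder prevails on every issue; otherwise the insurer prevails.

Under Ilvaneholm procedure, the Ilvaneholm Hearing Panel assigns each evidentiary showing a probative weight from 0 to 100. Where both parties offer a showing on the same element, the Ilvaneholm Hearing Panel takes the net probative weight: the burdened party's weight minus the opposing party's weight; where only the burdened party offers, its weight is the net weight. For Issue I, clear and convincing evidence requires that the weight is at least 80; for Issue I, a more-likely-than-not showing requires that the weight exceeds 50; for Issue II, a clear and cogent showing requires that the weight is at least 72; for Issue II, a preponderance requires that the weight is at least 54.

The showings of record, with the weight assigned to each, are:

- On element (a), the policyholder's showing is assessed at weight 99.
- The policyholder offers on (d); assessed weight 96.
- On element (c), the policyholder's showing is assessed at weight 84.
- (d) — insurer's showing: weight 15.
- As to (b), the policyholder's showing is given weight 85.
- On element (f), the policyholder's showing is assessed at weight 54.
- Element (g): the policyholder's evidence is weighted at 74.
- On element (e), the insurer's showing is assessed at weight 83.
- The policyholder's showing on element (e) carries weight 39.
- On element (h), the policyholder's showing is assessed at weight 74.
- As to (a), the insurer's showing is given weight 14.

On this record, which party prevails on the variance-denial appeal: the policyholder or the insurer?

— Issue I —
Stage I.1 — burden on policyholder; standard: clear and convincing evidence (weight is at least 80).
    (a): 99 − 14 = 85 ≥ 80 [met]
    (b): 85 ≥ 80 [met]
  All elements met. The policyholder retains the burden for Stage I.2.
Stage I.2 — burden on policyholder; standard: clear and convincing evidence (weight is at least 80).
    (c): 84 ≥ 80 [met]
    (d): 96 − 15 = 81 ≥ 80 [met]
  The policyholder carries Stage I.2; the insurer now bears the burden.
Stage I.3 — burden on insurer; standard: a more-likely-than-not showing (weight exceeds 50).
    (e): 83 − 39 = 44 ≤ 50 [not met]
  Stage I.3 not carried; the insurer fails its burden.
So the policyholder prevails on this issue.
— Issue II —
At Stage II.1 the policyholder must meet a preponderance (weight is at least 54): on (f) the weight is 54, ≥ 54, so (f) meets the standard.
  Stage II.1 is satisfied; the policyholder continues to bear the burden.
At Stage II.2 the policyholder must meet a clear and cogent showing (weight is at least 72): on (g) the weight is 74, ≥ 72, so (g) meets the standard; on (h) the weight is 74, which does reach 72, so (h) meets the standard.
  Stage II.2 carried; the final stage is satisfied.
With every stage satisfied, the policyholder prevails on this issue.
Per-issue: Issue I → policyholder; Issue II → policyholder. The policyholder must prevail on every issue; overall, the policyholder prevails.

policyholder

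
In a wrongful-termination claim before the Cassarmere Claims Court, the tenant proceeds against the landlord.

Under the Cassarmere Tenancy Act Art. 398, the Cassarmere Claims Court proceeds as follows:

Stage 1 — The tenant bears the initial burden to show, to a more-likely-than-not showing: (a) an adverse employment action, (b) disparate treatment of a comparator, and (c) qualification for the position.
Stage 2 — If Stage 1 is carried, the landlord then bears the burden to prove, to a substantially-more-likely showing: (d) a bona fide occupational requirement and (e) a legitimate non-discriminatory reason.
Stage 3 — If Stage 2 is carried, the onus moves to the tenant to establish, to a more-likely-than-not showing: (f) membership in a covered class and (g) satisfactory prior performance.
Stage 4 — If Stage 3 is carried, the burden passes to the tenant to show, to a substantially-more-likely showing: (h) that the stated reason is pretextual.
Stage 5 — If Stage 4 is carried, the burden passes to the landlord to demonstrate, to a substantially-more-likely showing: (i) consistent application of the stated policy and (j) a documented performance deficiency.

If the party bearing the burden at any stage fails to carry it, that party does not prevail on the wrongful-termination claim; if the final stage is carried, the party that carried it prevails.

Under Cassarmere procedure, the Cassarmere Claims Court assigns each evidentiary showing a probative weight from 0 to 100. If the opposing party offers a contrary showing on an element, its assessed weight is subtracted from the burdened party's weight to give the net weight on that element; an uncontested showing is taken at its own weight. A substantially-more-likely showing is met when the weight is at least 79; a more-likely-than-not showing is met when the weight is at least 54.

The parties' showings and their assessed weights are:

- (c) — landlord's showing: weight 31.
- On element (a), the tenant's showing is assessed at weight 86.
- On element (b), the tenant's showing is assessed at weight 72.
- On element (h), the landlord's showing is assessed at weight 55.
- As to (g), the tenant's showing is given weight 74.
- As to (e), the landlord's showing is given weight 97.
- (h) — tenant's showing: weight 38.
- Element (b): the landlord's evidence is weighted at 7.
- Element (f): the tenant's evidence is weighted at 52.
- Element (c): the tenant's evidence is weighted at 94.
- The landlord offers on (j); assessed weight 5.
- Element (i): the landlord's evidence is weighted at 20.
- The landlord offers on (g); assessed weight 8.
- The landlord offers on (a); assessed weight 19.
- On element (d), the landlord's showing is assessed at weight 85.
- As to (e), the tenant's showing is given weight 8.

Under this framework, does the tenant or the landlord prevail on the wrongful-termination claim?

landlord

At Stage 1 the tenant must meet a more-likely-than-not showing (weight is at least 54): on (a) the weight is 86 less the opposing 19 gives net 67, ≥ 54, so (a) meets the standard; on (b) the weight is 72 less the opposing 7 gives net 65, ≥ 54, so (b) meets the standard; on (c) the weight is 94 less the opposing 31 gives net 63, which does reach 54, so (c) meets the standard.
  All elements met. The burden passes to the landlord.
At Stage 2 the landlord must meet a substantially-more-likely showing (weight is at least 79): on (d) the weight is 85, ≥ 79, so (d) meets the standard; on (e) the weight is 97 less the opposing 8 gives net 89, ≥ 79, so (e) meets the standard.
  Stage 2 is satisfied; the onus moves to the tenant.
At Stage 3 the tenant must meet a more-likely-than-not showing (weight is at least 54): on (f) the weight is 52, < 54, so (f) does not meet the standard; on (g) the weight is 74 less the opposing 8 gives net 66, which does reach 54, so (g) meets the standard.
  Not every element is met, so the tenant fails to carry Stage 3.
So the landlord prevails.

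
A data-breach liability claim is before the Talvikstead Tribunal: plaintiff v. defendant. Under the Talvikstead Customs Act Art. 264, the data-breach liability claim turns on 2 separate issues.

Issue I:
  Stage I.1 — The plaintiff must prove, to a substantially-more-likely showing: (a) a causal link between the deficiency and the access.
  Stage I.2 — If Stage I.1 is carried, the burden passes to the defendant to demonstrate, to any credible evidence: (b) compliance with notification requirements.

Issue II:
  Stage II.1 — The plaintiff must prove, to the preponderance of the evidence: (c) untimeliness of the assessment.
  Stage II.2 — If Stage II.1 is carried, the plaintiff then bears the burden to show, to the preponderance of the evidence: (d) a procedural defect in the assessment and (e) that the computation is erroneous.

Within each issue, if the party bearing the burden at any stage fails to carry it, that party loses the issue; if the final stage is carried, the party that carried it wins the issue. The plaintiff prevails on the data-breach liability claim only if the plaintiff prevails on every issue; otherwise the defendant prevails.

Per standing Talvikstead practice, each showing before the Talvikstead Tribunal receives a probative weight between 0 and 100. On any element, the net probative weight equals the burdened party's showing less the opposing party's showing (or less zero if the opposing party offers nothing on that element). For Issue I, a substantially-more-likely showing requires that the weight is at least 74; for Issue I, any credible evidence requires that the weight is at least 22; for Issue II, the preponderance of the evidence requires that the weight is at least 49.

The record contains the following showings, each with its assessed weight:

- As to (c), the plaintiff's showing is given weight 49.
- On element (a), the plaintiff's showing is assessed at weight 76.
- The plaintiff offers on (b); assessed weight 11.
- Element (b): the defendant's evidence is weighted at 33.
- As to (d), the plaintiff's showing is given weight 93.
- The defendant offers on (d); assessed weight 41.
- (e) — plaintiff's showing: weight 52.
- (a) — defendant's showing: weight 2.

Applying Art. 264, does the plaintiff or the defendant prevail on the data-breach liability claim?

defendant

— Issue I —
Stage I.1 (plaintiff, a substantially-more-likely showing, weight is at least 74): (a) net 76−2=74 ≥ 74 — meets.
  Stage I.1 is satisfied; the onus moves to the defendant.
Stage I.2 (defendant, any credible evidence, weight is at least 22): (b) net 33−11=22 ≥ 22 — meets.
  Stage I.2 carried; the final stage is satisfied.
Every stage carried; the defendant prevails on this issue.
— Issue II —
Stage II.1 — burden on plaintiff; standard: the preponderance of the evidence (weight is at least 49).
    (c): 49 ≥ 49 [met]
  Stage II.1 carried; the burden remains with the plaintiff.
Stage II.2 — burden on plaintiff; standard: the preponderance of the evidence (weight is at least 49).
    (d): 93 − 41 = 52 ≥ 49 [met]
    (e): 52 ≥ 49 [met]
  Stage II.2 carried; the final stage is satisfied.
All stages carried — the plaintiff prevails on this issue.
Per-issue: Issue I → defendant; Issue II → plaintiff. The plaintiff must prevail on every issue; overall, the defendant prevails.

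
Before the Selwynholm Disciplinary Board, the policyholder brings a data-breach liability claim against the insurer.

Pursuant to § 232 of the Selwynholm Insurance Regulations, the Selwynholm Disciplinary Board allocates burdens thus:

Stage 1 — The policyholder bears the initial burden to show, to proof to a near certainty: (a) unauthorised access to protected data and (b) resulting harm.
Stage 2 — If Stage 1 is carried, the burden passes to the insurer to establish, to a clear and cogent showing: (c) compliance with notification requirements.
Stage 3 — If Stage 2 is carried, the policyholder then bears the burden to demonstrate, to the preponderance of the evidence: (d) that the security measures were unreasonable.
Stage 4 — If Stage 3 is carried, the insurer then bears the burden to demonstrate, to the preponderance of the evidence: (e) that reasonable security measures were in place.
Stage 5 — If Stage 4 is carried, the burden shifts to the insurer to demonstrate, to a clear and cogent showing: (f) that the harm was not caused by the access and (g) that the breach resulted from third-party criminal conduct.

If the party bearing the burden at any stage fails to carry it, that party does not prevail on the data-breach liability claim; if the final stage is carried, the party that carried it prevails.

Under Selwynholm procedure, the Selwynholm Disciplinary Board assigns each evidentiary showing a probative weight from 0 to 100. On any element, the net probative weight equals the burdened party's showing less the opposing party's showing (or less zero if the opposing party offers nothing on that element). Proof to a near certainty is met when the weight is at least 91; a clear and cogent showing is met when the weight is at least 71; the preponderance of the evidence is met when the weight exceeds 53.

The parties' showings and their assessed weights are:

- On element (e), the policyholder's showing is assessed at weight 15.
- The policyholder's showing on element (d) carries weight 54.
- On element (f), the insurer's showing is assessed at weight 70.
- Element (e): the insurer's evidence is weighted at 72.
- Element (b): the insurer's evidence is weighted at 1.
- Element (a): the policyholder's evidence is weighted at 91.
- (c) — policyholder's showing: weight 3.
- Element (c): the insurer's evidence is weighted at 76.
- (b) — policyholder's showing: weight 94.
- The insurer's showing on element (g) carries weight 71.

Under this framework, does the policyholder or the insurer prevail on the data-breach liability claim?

policyholder

Stage 1 — burden on policyholder; standard: proof to a near certainty (weight is at least 91).
    (a): 91 ≥ 91 [met]
    (b): 94 − 1 = 93 ≥ 91 [met]
  Stage 1 carried; the burden shifts to the insurer.
Stage 2 — burden on insurer; standard: a clear and cogent showing (weight is at least 71).
    (c): 76 − 3 = 73 ≥ 71 [met]
  All elements met. The burden passes to the policyholder.
Stage 3 — burden on policyholder; standard: the preponderance of the evidence (weight exceeds 53).
    (d): 54 > 53 [met]
  Stage 3 is satisfied; the onus moves to the insurer.
Stage 4 — burden on insurer; standard: the preponderance of the evidence (weight exceeds 53).
    (e): 72 − 15 = 57 > 53 [met]
  Stage 4 is satisfied; the insurer continues to bear the burden.
Stage 5 — burden on insurer; standard: a clear and cogent showing (weight is at least 71).
    (f): 70 < 71 [not met]
    (g): 71 ≥ 71 [met]
  Not every element is met, so the insurer fails to carry Stage 5.
The analysis ends at Stage 5; the policyholder prevails.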